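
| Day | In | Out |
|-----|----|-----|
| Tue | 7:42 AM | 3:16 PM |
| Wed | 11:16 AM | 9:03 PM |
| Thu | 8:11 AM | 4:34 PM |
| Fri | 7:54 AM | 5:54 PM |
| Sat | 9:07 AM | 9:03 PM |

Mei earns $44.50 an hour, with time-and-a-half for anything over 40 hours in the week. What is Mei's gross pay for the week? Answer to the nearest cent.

Tue: 7:42 AM–3:16 PM = 7 h 34 min
Wed: 11:16 AM–9:03 PM = 9 h 47 min
Thu: 8:11 AM–4:34 PM = 8 h 23 min
Fri: 7:54 AM–5:54 PM = 10 h 0 min
Sat: 9:07 AM–9:03 PM = 11 h 56 min
Total worked: 47 h 40 min = 2860 min.
Regular 40 h 0 min = 2400 min at $44.50/h; overtime 7 h 40 min = 460 min at $66.75/h.
Pay = (2400 × $44.50 + 460 × $66.75) ÷ 60 = $2291.75.

$2291.75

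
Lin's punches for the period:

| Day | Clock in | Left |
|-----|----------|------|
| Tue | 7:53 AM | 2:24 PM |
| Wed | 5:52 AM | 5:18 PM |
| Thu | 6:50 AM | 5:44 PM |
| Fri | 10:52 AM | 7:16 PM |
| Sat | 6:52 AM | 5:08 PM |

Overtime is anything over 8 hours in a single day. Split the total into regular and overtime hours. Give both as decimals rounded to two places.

Tue: 7:53 AM–2:24 PM = 6 h 31 min
Wed: 5:52 AM–5:18 PM = 11 h 26 min
Thu: 6:50 AM–5:44 PM = 10 h 54 min
Fri: 10:52 AM–7:16 PM = 8 h 24 min
Sat: 6:52 AM–5:08 PM = 10 h 16 min
Tue reg 6 h 31 min / OT 0 h 0 min; Wed reg 8 h 0 min / OT 3 h 26 min; Thu reg 8 h 0 min / OT 2 h 54 min; Fri reg 8 h 0 min / OT 0 h 24 min; Sat reg 8 h 0 min / OT 2 h 16 min.
Totals: regular 38 h 31 min, overtime 9 h 0 min.

Regular 38.52 hours, overtime 9.00 hours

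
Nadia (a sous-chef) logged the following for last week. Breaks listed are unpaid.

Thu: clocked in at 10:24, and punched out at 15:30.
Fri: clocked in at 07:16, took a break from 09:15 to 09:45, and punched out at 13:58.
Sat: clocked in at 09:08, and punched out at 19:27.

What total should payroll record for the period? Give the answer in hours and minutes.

21 h 37 min

Thu: 10:24–15:30 = 5 h 6 min
Fri: 07:16–13:58 = 6 h 42 min; less 30 min break → 6 h 12 min
Sat: 09:08–19:27 = 10 h 19 min
Total: 5 h 6 min + 6 h 12 min + 10 h 19 min = 21 h 37 min.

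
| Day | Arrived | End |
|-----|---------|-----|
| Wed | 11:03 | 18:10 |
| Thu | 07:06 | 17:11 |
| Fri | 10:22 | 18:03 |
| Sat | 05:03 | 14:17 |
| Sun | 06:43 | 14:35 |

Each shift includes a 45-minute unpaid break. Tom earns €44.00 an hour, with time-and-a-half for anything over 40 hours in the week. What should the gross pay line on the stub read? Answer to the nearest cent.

€1682.27

Wed: 11:03–18:10 = 7 h 7 min; less 45 min break → 6 h 22 min
Thu: 07:06–17:11 = 10 h 5 min; less 45 min break → 9 h 20 min
Fri: 10:22–18:03 = 7 h 41 min; less 45 min break → 6 h 56 min
Sat: 05:03–14:17 = 9 h 14 min; less 45 min break → 8 h 29 min
Sun: 06:43–14:35 = 7 h 52 min; less 45 min break → 7 h 7 min
Total worked: 38 h 14 min = 2294 min.
Regular 38 h 14 min = 2294 min at €44.00/h; overtime 0 h 0 min = 0 min at €66.00/h.
Pay = (2294 × €44.00 + 0 × €66.00) ÷ 60 = €1682.27.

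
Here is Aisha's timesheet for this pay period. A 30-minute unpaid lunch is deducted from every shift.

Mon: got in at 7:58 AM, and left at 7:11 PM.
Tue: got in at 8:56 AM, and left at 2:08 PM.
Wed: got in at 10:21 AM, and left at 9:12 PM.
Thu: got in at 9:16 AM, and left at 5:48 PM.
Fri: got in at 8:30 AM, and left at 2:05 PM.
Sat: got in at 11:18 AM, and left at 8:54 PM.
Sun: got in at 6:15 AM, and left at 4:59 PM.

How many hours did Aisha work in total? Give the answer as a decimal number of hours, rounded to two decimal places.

Mon: 7:58 AM–7:11 PM = 11 h 13 min; less 30 min break → 10 h 43 min
Tue: 8:56 AM–2:08 PM = 5 h 12 min; less 30 min break → 4 h 42 min
Wed: 10:21 AM–9:12 PM = 10 h 51 min; less 30 min break → 10 h 21 min
Thu: 9:16 AM–5:48 PM = 8 h 32 min; less 30 min break → 8 h 2 min
Fri: 8:30 AM–2:05 PM = 5 h 35 min; less 30 min break → 5 h 5 min
Sat: 11:18 AM–8:54 PM = 9 h 36 min; less 30 min break → 9 h 6 min
Sun: 6:15 AM–4:59 PM = 10 h 44 min; less 30 min break → 10 h 14 min
Total: 10 h 43 min + 4 h 42 min + 10 h 21 min + 8 h 2 min + 5 h 5 min + 9 h 6 min + 10 h 14 min = 58 h 13 min.

58.22 hours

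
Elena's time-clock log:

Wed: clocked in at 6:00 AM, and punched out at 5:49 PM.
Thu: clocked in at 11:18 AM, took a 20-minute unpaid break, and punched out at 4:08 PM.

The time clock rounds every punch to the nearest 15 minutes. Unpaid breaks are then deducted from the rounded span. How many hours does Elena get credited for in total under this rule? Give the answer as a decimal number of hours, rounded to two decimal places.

16.42 hours

Wed: in 6:00 AM→6:00 AM, out 5:49 PM→5:45 PM; 11 h 45 min
Thu: in 11:18 AM→11:15 AM, out 4:08 PM→4:15 PM; 5 h 0 min − 20 min = 4 h 40 min
Total credited: 16 h 25 min.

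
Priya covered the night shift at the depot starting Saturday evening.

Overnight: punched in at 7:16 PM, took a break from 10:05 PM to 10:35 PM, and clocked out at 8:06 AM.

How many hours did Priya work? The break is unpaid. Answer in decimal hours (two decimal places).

Overnight: 7:16 PM → midnight = 4 h 44 min; midnight → 8:06 AM = 8 h 6 min; span 12 h 50 min; less 30 min break → 12 h 20 min

12.33 hours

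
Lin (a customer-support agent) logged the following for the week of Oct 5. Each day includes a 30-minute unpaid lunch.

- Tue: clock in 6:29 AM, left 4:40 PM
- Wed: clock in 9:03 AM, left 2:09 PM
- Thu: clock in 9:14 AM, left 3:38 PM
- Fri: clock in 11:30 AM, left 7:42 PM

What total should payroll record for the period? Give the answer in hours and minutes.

27 h 53 min

Tue: 6:29 AM–4:40 PM = 10 h 11 min; less 30 min break → 9 h 41 min
Wed: 9:03 AM–2:09 PM = 5 h 6 min; less 30 min break → 4 h 36 min
Thu: 9:14 AM–3:38 PM = 6 h 24 min; less 30 min break → 5 h 54 min
Fri: 11:30 AM–7:42 PM = 8 h 12 min; less 30 min break → 7 h 42 min
Total: 9 h 41 min + 4 h 36 min + 5 h 54 min + 7 h 42 min = 27 h 53 min.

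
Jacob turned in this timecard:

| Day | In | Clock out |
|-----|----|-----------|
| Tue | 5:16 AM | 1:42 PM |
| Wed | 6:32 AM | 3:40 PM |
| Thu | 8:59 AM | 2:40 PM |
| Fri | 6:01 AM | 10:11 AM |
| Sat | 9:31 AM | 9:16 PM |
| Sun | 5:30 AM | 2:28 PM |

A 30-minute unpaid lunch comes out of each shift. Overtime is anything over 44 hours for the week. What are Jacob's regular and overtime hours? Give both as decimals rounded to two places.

Tue: 5:16 AM–1:42 PM = 8 h 26 min; less 30 min break → 7 h 56 min
Wed: 6:32 AM–3:40 PM = 9 h 8 min; less 30 min break → 8 h 38 min
Thu: 8:59 AM–2:40 PM = 5 h 41 min; less 30 min break → 5 h 11 min
Fri: 6:01 AM–10:11 AM = 4 h 10 min; less 30 min break → 3 h 40 min
Sat: 9:31 AM–9:16 PM = 11 h 45 min; less 30 min break → 11 h 15 min
Sun: 5:30 AM–2:28 PM = 8 h 58 min; less 30 min break → 8 h 28 min
Total worked: 45 h 8 min = 45.13 h.
Threshold 44 h → overtime 1 h 8 min, regular 44 h 0 min.

Regular 44.00 hours, overtime 1.13 hours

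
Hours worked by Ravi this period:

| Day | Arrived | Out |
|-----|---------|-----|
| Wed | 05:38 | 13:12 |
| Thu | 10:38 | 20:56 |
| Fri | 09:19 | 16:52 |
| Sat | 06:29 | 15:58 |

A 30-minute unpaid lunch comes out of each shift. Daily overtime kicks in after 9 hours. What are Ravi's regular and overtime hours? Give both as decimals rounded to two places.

Regular 32.10 hours, overtime 0.80 hours

Wed: 05:38–13:12 = 7 h 34 min; less 30 min break → 7 h 4 min
Thu: 10:38–20:56 = 10 h 18 min; less 30 min break → 9 h 48 min
Fri: 09:19–16:52 = 7 h 33 min; less 30 min break → 7 h 3 min
Sat: 06:29–15:58 = 9 h 29 min; less 30 min break → 8 h 59 min
Wed reg 7 h 4 min / OT 0 h 0 min; Thu reg 9 h 0 min / OT 0 h 48 min; Fri reg 7 h 3 min / OT 0 h 0 min; Sat reg 8 h 59 min / OT 0 h 0 min.
Totals: regular 32 h 6 min, overtime 0 h 48 min.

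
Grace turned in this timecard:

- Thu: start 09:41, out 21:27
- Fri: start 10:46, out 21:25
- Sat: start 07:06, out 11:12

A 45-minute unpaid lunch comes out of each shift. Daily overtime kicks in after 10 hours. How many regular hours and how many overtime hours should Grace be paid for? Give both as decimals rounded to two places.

Regular 23.25 hours, overtime 1.02 hours

Thu: 09:41–21:27 = 11 h 46 min; less 45 min break → 11 h 1 min
Fri: 10:46–21:25 = 10 h 39 min; less 45 min break → 9 h 54 min
Sat: 07:06–11:12 = 4 h 6 min; less 45 min break → 3 h 21 min
Thu reg 10 h 0 min / OT 1 h 1 min; Fri reg 9 h 54 min / OT 0 h 0 min; Sat reg 3 h 21 min / OT 0 h 0 min.
Totals: regular 23 h 15 min, overtime 1 h 1 min.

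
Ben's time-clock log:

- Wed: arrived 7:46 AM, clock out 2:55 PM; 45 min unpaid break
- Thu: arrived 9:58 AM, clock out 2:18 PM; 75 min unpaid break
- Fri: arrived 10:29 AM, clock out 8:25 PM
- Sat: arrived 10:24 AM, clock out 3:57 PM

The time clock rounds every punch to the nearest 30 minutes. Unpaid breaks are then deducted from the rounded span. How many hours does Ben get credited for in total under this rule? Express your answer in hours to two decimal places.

Wed: in 7:46 AM→8:00 AM, out 2:55 PM→3:00 PM; 7 h 0 min − 45 min = 6 h 15 min
Thu: in 9:58 AM→10:00 AM, out 2:18 PM→2:30 PM; 4 h 30 min − 75 min = 3 h 15 min
Fri: in 10:29 AM→10:30 AM, out 8:25 PM→8:30 PM; 10 h 0 min
Sat: in 10:24 AM→10:30 AM, out 3:57 PM→4:00 PM; 5 h 30 min
Total credited: 25 h 0 min.

25.00 hours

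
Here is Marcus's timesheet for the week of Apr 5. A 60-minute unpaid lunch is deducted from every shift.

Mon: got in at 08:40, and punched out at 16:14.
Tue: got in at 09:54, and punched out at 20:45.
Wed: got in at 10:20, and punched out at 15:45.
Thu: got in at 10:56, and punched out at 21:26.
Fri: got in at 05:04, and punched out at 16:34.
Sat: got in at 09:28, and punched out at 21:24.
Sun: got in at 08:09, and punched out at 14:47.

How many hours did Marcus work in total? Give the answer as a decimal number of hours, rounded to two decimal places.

57.40 hours

Mon: 08:40–16:14 = 7 h 34 min; less 60 min break → 6 h 34 min
Tue: 09:54–20:45 = 10 h 51 min; less 60 min break → 9 h 51 min
Wed: 10:20–15:45 = 5 h 25 min; less 60 min break → 4 h 25 min
Thu: 10:56–21:26 = 10 h 30 min; less 60 min break → 9 h 30 min
Fri: 05:04–16:34 = 11 h 30 min; less 60 min break → 10 h 30 min
Sat: 09:28–21:24 = 11 h 56 min; less 60 min break → 10 h 56 min
Sun: 08:09–14:47 = 6 h 38 min; less 60 min break → 5 h 38 min
Total: 6 h 34 min + 9 h 51 min + 4 h 25 min + 9 h 30 min + 10 h 30 min + 10 h 56 min + 5 h 38 min = 57 h 24 min.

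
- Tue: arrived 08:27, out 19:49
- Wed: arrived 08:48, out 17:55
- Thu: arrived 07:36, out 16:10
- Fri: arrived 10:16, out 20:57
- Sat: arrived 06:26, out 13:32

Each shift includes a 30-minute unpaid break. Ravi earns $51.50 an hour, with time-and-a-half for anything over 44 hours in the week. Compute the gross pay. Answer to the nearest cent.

$2291.75

Tue: 08:27–19:49 = 11 h 22 min; less 30 min break → 10 h 52 min
Wed: 08:48–17:55 = 9 h 7 min; less 30 min break → 8 h 37 min
Thu: 07:36–16:10 = 8 h 34 min; less 30 min break → 8 h 4 min
Fri: 10:16–20:57 = 10 h 41 min; less 30 min break → 10 h 11 min
Sat: 06:26–13:32 = 7 h 6 min; less 30 min break → 6 h 36 min
Total worked: 44 h 20 min = 2660 min.
Regular 44 h 0 min = 2640 min at $51.50/h; overtime 0 h 20 min = 20 min at $77.25/h.
Pay = (2640 × $51.50 + 20 × $77.25) ÷ 60 = $2291.75.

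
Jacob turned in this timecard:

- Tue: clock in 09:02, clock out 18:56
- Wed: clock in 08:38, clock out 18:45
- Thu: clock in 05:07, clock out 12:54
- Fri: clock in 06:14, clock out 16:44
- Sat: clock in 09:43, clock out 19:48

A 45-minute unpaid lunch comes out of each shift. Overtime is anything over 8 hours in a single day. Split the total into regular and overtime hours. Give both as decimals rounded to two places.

Tue: 09:02–18:56 = 9 h 54 min; less 45 min break → 9 h 9 min
Wed: 08:38–18:45 = 10 h 7 min; less 45 min break → 9 h 22 min
Thu: 05:07–12:54 = 7 h 47 min; less 45 min break → 7 h 2 min
Fri: 06:14–16:44 = 10 h 30 min; less 45 min break → 9 h 45 min
Sat: 09:43–19:48 = 10 h 5 min; less 45 min break → 9 h 20 min
Tue reg 8 h 0 min / OT 1 h 9 min; Wed reg 8 h 0 min / OT 1 h 22 min; Thu reg 7 h 2 min / OT 0 h 0 min; Fri reg 8 h 0 min / OT 1 h 45 min; Sat reg 8 h 0 min / OT 1 h 20 min.
Totals: regular 39 h 2 min, overtime 5 h 36 min.

Regular 39.03 hours, overtime 5.60 hours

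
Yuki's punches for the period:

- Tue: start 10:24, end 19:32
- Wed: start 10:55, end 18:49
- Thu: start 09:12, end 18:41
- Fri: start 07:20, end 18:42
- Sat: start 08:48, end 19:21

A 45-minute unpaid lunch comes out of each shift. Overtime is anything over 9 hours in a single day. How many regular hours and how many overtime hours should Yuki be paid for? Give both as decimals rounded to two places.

Tue: 10:24–19:32 = 9 h 8 min; less 45 min break → 8 h 23 min
Wed: 10:55–18:49 = 7 h 54 min; less 45 min break → 7 h 9 min
Thu: 09:12–18:41 = 9 h 29 min; less 45 min break → 8 h 44 min
Fri: 07:20–18:42 = 11 h 22 min; less 45 min break → 10 h 37 min
Sat: 08:48–19:21 = 10 h 33 min; less 45 min break → 9 h 48 min
Tue reg 8 h 23 min / OT 0 h 0 min; Wed reg 7 h 9 min / OT 0 h 0 min; Thu reg 8 h 44 min / OT 0 h 0 min; Fri reg 9 h 0 min / OT 1 h 37 min; Sat reg 9 h 0 min / OT 0 h 48 min.
Totals: regular 42 h 16 min, overtime 2 h 25 min.

Regular 42.27 hours, overtime 2.42 hours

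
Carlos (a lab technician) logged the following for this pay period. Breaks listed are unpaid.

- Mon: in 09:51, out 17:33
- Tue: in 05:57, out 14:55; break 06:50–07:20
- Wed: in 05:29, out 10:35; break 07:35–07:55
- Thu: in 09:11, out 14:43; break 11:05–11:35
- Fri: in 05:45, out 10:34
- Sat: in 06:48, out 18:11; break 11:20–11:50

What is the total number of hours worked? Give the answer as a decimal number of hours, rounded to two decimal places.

41.67 hours

Mon: 09:51–17:33 = 7 h 42 min
Tue: 05:57–14:55 = 8 h 58 min; less 30 min break → 8 h 28 min
Wed: 05:29–10:35 = 5 h 6 min; less 20 min break → 4 h 46 min
Thu: 09:11–14:43 = 5 h 32 min; less 30 min break → 5 h 2 min
Fri: 05:45–10:34 = 4 h 49 min
Sat: 06:48–18:11 = 11 h 23 min; less 30 min break → 10 h 53 min
Total: 7 h 42 min + 8 h 28 min + 4 h 46 min + 5 h 2 min + 4 h 49 min + 10 h 53 min = 41 h 40 min.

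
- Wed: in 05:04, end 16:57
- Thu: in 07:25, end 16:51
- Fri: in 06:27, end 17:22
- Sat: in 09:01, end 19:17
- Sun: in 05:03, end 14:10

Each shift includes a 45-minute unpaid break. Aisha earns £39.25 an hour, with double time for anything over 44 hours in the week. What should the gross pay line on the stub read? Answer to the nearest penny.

£2030.53

Wed: 05:04–16:57 = 11 h 53 min; less 45 min break → 11 h 8 min
Thu: 07:25–16:51 = 9 h 26 min; less 45 min break → 8 h 41 min
Fri: 06:27–17:22 = 10 h 55 min; less 45 min break → 10 h 10 min
Sat: 09:01–19:17 = 10 h 16 min; less 45 min break → 9 h 31 min
Sun: 05:03–14:10 = 9 h 7 min; less 45 min break → 8 h 22 min
Total worked: 47 h 52 min = 2872 min.
Regular 44 h 0 min = 2640 min at £39.25/h; overtime 3 h 52 min = 232 min at £78.50/h.
Pay = (2640 × £39.25 + 232 × £78.50) ÷ 60 = £2030.53.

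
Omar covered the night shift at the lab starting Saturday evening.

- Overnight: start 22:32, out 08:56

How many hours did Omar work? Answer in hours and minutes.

Overnight: 22:32 → midnight = 1 h 28 min; midnight → 08:56 = 8 h 56 min; span 10 h 24 min

10 h 24 min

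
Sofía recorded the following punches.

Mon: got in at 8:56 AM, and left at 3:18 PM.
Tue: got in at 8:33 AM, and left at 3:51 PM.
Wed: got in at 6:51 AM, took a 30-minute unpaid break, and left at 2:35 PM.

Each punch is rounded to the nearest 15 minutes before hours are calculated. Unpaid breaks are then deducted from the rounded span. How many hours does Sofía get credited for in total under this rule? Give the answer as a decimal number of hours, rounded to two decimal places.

20.75 hours

Mon: in 8:56 AM→9:00 AM, out 3:18 PM→3:15 PM; 6 h 15 min
Tue: in 8:33 AM→8:30 AM, out 3:51 PM→3:45 PM; 7 h 15 min
Wed: in 6:51 AM→6:45 AM, out 2:35 PM→2:30 PM; 7 h 45 min − 30 min = 7 h 15 min
Total credited: 20 h 45 min.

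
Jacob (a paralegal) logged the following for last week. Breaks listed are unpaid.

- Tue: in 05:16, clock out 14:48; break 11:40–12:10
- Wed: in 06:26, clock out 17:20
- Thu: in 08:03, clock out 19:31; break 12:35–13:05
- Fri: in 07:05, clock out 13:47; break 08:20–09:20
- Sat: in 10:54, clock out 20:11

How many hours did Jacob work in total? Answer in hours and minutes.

Tue: 05:16–14:48 = 9 h 32 min; less 30 min break → 9 h 2 min
Wed: 06:26–17:20 = 10 h 54 min
Thu: 08:03–19:31 = 11 h 28 min; less 30 min break → 10 h 58 min
Fri: 07:05–13:47 = 6 h 42 min; less 60 min break → 5 h 42 min
Sat: 10:54–20:11 = 9 h 17 min
Total: 9 h 2 min + 10 h 54 min + 10 h 58 min + 5 h 42 min + 9 h 17 min = 45 h 53 min.

45 h 53 min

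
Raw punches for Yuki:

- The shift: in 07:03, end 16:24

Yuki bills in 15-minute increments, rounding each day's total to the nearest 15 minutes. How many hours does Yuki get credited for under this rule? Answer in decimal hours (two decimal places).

9.25 hours

The shift: 07:03–16:24 = 9 h 21 min → rounds to 9 h 15 min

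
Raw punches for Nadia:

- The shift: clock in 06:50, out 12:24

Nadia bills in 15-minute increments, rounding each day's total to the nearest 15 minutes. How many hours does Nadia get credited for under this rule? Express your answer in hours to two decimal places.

The shift: 06:50–12:24 = 5 h 34 min → rounds to 5 h 30 min

5.50 hours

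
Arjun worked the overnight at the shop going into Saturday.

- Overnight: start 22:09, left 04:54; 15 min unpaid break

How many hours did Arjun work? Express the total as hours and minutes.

6 h 30 min

Overnight: 22:09 → midnight = 1 h 51 min; midnight → 04:54 = 4 h 54 min; span 6 h 45 min; less 15 min break → 6 h 30 min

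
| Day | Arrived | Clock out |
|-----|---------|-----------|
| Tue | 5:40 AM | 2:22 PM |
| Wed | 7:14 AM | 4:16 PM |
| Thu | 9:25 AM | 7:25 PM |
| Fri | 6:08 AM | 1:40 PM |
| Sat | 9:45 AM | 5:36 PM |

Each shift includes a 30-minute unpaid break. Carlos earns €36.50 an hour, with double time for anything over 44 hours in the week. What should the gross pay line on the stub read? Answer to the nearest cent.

€1482.51

Tue: 5:40 AM–2:22 PM = 8 h 42 min; less 30 min break → 8 h 12 min
Wed: 7:14 AM–4:16 PM = 9 h 2 min; less 30 min break → 8 h 32 min
Thu: 9:25 AM–7:25 PM = 10 h 0 min; less 30 min break → 9 h 30 min
Fri: 6:08 AM–1:40 PM = 7 h 32 min; less 30 min break → 7 h 2 min
Sat: 9:45 AM–5:36 PM = 7 h 51 min; less 30 min break → 7 h 21 min
Total worked: 40 h 37 min = 2437 min.
Regular 40 h 37 min = 2437 min at €36.50/h; overtime 0 h 0 min = 0 min at €73.00/h.
Pay = (2437 × €36.50 + 0 × €73.00) ÷ 60 = €1482.51.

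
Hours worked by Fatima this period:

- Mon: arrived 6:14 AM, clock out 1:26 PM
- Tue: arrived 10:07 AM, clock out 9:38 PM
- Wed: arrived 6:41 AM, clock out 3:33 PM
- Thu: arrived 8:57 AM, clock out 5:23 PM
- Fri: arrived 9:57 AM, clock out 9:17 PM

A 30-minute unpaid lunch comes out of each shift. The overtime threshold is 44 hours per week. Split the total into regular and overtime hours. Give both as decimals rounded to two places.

Regular 44.00 hours, overtime 0.85 hours

Mon: 6:14 AM–1:26 PM = 7 h 12 min; less 30 min break → 6 h 42 min
Tue: 10:07 AM–9:38 PM = 11 h 31 min; less 30 min break → 11 h 1 min
Wed: 6:41 AM–3:33 PM = 8 h 52 min; less 30 min break → 8 h 22 min
Thu: 8:57 AM–5:23 PM = 8 h 26 min; less 30 min break → 7 h 56 min
Fri: 9:57 AM–9:17 PM = 11 h 20 min; less 30 min break → 10 h 50 min
Total worked: 44 h 51 min = 44.85 h.
Threshold 44 h → overtime 0 h 51 min, regular 44 h 0 min.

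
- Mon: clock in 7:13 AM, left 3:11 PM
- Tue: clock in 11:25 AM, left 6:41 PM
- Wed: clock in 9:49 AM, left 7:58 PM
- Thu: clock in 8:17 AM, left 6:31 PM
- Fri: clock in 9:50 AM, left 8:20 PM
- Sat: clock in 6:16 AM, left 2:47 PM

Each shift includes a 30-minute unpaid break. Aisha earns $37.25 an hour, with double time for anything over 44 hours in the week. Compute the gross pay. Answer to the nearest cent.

$2207.68

Mon: 7:13 AM–3:11 PM = 7 h 58 min; less 30 min break → 7 h 28 min
Tue: 11:25 AM–6:41 PM = 7 h 16 min; less 30 min break → 6 h 46 min
Wed: 9:49 AM–7:58 PM = 10 h 9 min; less 30 min break → 9 h 39 min
Thu: 8:17 AM–6:31 PM = 10 h 14 min; less 30 min break → 9 h 44 min
Fri: 9:50 AM–8:20 PM = 10 h 30 min; less 30 min break → 10 h 0 min
Sat: 6:16 AM–2:47 PM = 8 h 31 min; less 30 min break → 8 h 1 min
Total worked: 51 h 38 min = 3098 min.
Regular 44 h 0 min = 2640 min at $37.25/h; overtime 7 h 38 min = 458 min at $74.50/h.
Pay = (2640 × $37.25 + 458 × $74.50) ÷ 60 = $2207.68.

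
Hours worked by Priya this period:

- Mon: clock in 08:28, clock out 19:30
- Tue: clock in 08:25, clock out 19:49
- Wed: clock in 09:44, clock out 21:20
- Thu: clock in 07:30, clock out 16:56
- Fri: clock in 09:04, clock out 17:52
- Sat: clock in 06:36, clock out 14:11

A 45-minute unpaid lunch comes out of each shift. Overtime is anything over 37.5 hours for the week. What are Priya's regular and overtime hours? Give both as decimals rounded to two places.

Mon: 08:28–19:30 = 11 h 2 min; less 45 min break → 10 h 17 min
Tue: 08:25–19:49 = 11 h 24 min; less 45 min break → 10 h 39 min
Wed: 09:44–21:20 = 11 h 36 min; less 45 min break → 10 h 51 min
Thu: 07:30–16:56 = 9 h 26 min; less 45 min break → 8 h 41 min
Fri: 09:04–17:52 = 8 h 48 min; less 45 min break → 8 h 3 min
Sat: 06:36–14:11 = 7 h 35 min; less 45 min break → 6 h 50 min
Total worked: 55 h 21 min = 55.35 h.
Threshold 37.5 h → overtime 17 h 51 min, regular 37 h 30 min.

Regular 37.50 hours, overtime 17.85 hours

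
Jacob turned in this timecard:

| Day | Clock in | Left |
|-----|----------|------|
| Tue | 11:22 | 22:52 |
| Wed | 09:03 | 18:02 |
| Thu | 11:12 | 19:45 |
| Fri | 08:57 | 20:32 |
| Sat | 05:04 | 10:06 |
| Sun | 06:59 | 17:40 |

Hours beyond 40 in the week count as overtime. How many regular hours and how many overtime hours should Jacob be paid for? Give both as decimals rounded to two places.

Regular 40.00 hours, overtime 16.33 hours

Tue: 11:22–22:52 = 11 h 30 min
Wed: 09:03–18:02 = 8 h 59 min
Thu: 11:12–19:45 = 8 h 33 min
Fri: 08:57–20:32 = 11 h 35 min
Sat: 05:04–10:06 = 5 h 2 min
Sun: 06:59–17:40 = 10 h 41 min
Total worked: 56 h 20 min = 56.33 h.
Threshold 40 h → overtime 16 h 20 min, regular 40 h 0 min.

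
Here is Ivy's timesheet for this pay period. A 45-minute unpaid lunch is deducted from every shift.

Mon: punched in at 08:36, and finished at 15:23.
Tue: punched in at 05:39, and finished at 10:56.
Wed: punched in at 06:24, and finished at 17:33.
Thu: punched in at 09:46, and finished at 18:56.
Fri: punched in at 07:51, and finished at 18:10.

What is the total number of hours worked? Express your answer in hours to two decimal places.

38.95 hours

Mon: 08:36–15:23 = 6 h 47 min; less 45 min break → 6 h 2 min
Tue: 05:39–10:56 = 5 h 17 min; less 45 min break → 4 h 32 min
Wed: 06:24–17:33 = 11 h 9 min; less 45 min break → 10 h 24 min
Thu: 09:46–18:56 = 9 h 10 min; less 45 min break → 8 h 25 min
Fri: 07:51–18:10 = 10 h 19 min; less 45 min break → 9 h 34 min
Total: 6 h 2 min + 4 h 32 min + 10 h 24 min + 8 h 25 min + 9 h 34 min = 38 h 57 min.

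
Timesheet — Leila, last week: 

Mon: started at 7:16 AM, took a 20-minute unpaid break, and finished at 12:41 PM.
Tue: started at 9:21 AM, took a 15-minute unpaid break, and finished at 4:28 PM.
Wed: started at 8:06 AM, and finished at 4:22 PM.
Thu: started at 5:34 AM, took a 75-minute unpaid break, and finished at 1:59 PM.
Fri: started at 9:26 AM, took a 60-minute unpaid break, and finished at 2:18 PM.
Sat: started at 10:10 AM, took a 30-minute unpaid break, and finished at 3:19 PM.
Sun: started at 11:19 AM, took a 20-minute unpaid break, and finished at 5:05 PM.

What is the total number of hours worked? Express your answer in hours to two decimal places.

41.33 hours

Mon: 7:16 AM–12:41 PM = 5 h 25 min; less 20 min break → 5 h 5 min
Tue: 9:21 AM–4:28 PM = 7 h 7 min; less 15 min break → 6 h 52 min
Wed: 8:06 AM–4:22 PM = 8 h 16 min
Thu: 5:34 AM–1:59 PM = 8 h 25 min; less 75 min break → 7 h 10 min
Fri: 9:26 AM–2:18 PM = 4 h 52 min; less 60 min break → 3 h 52 min
Sat: 10:10 AM–3:19 PM = 5 h 9 min; less 30 min break → 4 h 39 min
Sun: 11:19 AM–5:05 PM = 5 h 46 min; less 20 min break → 5 h 26 min
Total: 5 h 5 min + 6 h 52 min + 8 h 16 min + 7 h 10 min + 3 h 52 min + 4 h 39 min + 5 h 26 min = 41 h 20 min.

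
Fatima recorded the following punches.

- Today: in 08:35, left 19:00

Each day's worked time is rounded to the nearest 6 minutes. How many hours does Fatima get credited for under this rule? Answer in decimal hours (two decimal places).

10.40 hours

Today: 08:35–19:00 = 10 h 25 min → rounds to 10 h 24 min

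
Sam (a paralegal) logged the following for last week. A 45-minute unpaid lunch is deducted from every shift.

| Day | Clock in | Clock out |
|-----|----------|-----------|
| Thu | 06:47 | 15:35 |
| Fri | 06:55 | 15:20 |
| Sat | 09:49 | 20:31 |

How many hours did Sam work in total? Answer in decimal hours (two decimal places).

Thu: 06:47–15:35 = 8 h 48 min; less 45 min break → 8 h 3 min
Fri: 06:55–15:20 = 8 h 25 min; less 45 min break → 7 h 40 min
Sat: 09:49–20:31 = 10 h 42 min; less 45 min break → 9 h 57 min
Total: 8 h 3 min + 7 h 40 min + 9 h 57 min = 25 h 40 min.

25.67 hours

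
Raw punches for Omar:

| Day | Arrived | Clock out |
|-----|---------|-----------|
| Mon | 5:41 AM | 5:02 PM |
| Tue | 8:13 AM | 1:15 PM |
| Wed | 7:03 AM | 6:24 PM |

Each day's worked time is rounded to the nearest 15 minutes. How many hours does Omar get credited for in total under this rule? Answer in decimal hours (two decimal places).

27.50 hours

Mon: 5:41 AM–5:02 PM = 11 h 21 min → rounds to 11 h 15 min
Tue: 8:13 AM–1:15 PM = 5 h 2 min → rounds to 5 h 0 min
Wed: 7:03 AM–6:24 PM = 11 h 21 min → rounds to 11 h 15 min
Total credited: 27 h 30 min.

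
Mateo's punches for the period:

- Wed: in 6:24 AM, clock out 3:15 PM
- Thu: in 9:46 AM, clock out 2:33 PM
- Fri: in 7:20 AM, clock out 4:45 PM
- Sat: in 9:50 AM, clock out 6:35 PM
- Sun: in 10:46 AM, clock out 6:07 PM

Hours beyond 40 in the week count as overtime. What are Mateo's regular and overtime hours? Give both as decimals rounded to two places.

Regular 39.15 hours, overtime 0.00 hours

Wed: 6:24 AM–3:15 PM = 8 h 51 min
Thu: 9:46 AM–2:33 PM = 4 h 47 min
Fri: 7:20 AM–4:45 PM = 9 h 25 min
Sat: 9:50 AM–6:35 PM = 8 h 45 min
Sun: 10:46 AM–6:07 PM = 7 h 21 min
Total worked: 39 h 9 min = 39.15 h.
Threshold 40 h → overtime 0 h 0 min, regular 39 h 9 min.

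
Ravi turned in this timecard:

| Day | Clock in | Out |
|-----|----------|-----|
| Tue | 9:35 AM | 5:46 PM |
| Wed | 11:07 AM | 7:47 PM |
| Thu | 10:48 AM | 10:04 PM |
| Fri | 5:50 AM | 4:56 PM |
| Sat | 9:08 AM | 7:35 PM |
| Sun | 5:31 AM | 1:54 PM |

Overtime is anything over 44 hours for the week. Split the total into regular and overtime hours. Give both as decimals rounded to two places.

Tue: 9:35 AM–5:46 PM = 8 h 11 min
Wed: 11:07 AM–7:47 PM = 8 h 40 min
Thu: 10:48 AM–10:04 PM = 11 h 16 min
Fri: 5:50 AM–4:56 PM = 11 h 6 min
Sat: 9:08 AM–7:35 PM = 10 h 27 min
Sun: 5:31 AM–1:54 PM = 8 h 23 min
Total worked: 58 h 3 min = 58.05 h.
Threshold 44 h → overtime 14 h 3 min, regular 44 h 0 min.

Regular 44.00 hours, overtime 14.05 hours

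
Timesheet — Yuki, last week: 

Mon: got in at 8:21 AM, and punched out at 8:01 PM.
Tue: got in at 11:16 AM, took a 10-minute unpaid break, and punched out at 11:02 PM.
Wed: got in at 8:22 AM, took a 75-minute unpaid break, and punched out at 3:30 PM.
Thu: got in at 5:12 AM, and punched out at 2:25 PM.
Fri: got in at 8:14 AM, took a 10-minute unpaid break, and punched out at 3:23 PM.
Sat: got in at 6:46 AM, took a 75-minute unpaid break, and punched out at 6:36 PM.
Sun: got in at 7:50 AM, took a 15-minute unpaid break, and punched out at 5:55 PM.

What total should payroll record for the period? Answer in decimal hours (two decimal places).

65.77 hours

Mon: 8:21 AM–8:01 PM = 11 h 40 min
Tue: 11:16 AM–11:02 PM = 11 h 46 min; less 10 min break → 11 h 36 min
Wed: 8:22 AM–3:30 PM = 7 h 8 min; less 75 min break → 5 h 53 min
Thu: 5:12 AM–2:25 PM = 9 h 13 min
Fri: 8:14 AM–3:23 PM = 7 h 9 min; less 10 min break → 6 h 59 min
Sat: 6:46 AM–6:36 PM = 11 h 50 min; less 75 min break → 10 h 35 min
Sun: 7:50 AM–5:55 PM = 10 h 5 min; less 15 min break → 9 h 50 min
Total: 11 h 40 min + 11 h 36 min + 5 h 53 min + 9 h 13 min + 6 h 59 min + 10 h 35 min + 9 h 50 min = 65 h 46 min.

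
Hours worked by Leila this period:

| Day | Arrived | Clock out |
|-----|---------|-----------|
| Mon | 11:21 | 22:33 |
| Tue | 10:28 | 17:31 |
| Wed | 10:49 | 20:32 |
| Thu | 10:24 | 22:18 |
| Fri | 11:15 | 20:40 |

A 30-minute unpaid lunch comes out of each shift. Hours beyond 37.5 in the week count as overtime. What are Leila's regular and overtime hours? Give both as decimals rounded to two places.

Mon: 11:21–22:33 = 11 h 12 min; less 30 min break → 10 h 42 min
Tue: 10:28–17:31 = 7 h 3 min; less 30 min break → 6 h 33 min
Wed: 10:49–20:32 = 9 h 43 min; less 30 min break → 9 h 13 min
Thu: 10:24–22:18 = 11 h 54 min; less 30 min break → 11 h 24 min
Fri: 11:15–20:40 = 9 h 25 min; less 30 min break → 8 h 55 min
Total worked: 46 h 47 min = 46.78 h.
Threshold 37.5 h → overtime 9 h 17 min, regular 37 h 30 min.

Regular 37.50 hours, overtime 9.28 hours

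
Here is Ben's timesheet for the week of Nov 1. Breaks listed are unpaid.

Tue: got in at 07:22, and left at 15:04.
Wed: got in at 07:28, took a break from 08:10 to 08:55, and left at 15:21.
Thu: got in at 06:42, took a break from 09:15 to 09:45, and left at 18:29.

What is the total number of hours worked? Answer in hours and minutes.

26 h 7 min

Tue: 07:22–15:04 = 7 h 42 min
Wed: 07:28–15:21 = 7 h 53 min; less 45 min break → 7 h 8 min
Thu: 06:42–18:29 = 11 h 47 min; less 30 min break → 11 h 17 min
Total: 7 h 42 min + 7 h 8 min + 11 h 17 min = 26 h 7 min.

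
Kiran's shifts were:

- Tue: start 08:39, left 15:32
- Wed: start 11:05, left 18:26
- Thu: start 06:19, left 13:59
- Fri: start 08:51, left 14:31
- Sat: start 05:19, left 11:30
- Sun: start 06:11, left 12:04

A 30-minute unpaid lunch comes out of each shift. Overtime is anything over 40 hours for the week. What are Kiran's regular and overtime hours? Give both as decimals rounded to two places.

Regular 36.63 hours, overtime 0.00 hours

Tue: 08:39–15:32 = 6 h 53 min; less 30 min break → 6 h 23 min
Wed: 11:05–18:26 = 7 h 21 min; less 30 min break → 6 h 51 min
Thu: 06:19–13:59 = 7 h 40 min; less 30 min break → 7 h 10 min
Fri: 08:51–14:31 = 5 h 40 min; less 30 min break → 5 h 10 min
Sat: 05:19–11:30 = 6 h 11 min; less 30 min break → 5 h 41 min
Sun: 06:11–12:04 = 5 h 53 min; less 30 min break → 5 h 23 min
Total worked: 36 h 38 min = 36.63 h.
Threshold 40 h → overtime 0 h 0 min, regular 36 h 38 min.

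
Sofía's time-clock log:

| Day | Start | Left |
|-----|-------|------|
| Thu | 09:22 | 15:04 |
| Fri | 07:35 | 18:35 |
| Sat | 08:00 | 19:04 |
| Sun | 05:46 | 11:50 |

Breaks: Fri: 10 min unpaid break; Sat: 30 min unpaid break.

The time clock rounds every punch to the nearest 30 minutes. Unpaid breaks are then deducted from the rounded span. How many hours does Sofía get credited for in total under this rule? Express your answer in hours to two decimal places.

32.83 hours

Thu: in 09:22→09:30, out 15:04→15:00; 5 h 30 min
Fri: in 07:35→07:30, out 18:35→18:30; 11 h 0 min − 10 min = 10 h 50 min
Sat: in 08:00→08:00, out 19:04→19:00; 11 h 0 min − 30 min = 10 h 30 min
Sun: in 05:46→06:00, out 11:50→12:00; 6 h 0 min
Total credited: 32 h 50 min.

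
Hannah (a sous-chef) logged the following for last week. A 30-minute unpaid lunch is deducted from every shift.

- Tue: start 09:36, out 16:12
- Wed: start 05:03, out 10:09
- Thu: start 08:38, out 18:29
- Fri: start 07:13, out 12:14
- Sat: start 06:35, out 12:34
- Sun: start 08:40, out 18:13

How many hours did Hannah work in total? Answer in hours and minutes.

Tue: 09:36–16:12 = 6 h 36 min; less 30 min break → 6 h 6 min
Wed: 05:03–10:09 = 5 h 6 min; less 30 min break → 4 h 36 min
Thu: 08:38–18:29 = 9 h 51 min; less 30 min break → 9 h 21 min
Fri: 07:13–12:14 = 5 h 1 min; less 30 min break → 4 h 31 min
Sat: 06:35–12:34 = 5 h 59 min; less 30 min break → 5 h 29 min
Sun: 08:40–18:13 = 9 h 33 min; less 30 min break → 9 h 3 min
Total: 6 h 6 min + 4 h 36 min + 9 h 21 min + 4 h 31 min + 5 h 29 min + 9 h 3 min = 39 h 6 min.

39 h 6 min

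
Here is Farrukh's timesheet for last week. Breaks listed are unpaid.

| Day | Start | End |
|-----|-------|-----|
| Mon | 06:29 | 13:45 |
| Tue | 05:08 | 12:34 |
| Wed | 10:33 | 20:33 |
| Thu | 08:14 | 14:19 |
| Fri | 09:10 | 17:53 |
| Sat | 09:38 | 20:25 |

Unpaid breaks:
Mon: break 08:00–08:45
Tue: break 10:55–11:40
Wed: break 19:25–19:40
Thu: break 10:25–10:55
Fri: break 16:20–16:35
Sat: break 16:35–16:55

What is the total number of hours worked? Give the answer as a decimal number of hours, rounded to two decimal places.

47.45 hours

Mon: 06:29–13:45 = 7 h 16 min; less 45 min break → 6 h 31 min
Tue: 05:08–12:34 = 7 h 26 min; less 45 min break → 6 h 41 min
Wed: 10:33–20:33 = 10 h 0 min; less 15 min break → 9 h 45 min
Thu: 08:14–14:19 = 6 h 5 min; less 30 min break → 5 h 35 min
Fri: 09:10–17:53 = 8 h 43 min; less 15 min break → 8 h 28 min
Sat: 09:38–20:25 = 10 h 47 min; less 20 min break → 10 h 27 min
Total: 6 h 31 min + 6 h 41 min + 9 h 45 min + 5 h 35 min + 8 h 28 min + 10 h 27 min = 47 h 27 min.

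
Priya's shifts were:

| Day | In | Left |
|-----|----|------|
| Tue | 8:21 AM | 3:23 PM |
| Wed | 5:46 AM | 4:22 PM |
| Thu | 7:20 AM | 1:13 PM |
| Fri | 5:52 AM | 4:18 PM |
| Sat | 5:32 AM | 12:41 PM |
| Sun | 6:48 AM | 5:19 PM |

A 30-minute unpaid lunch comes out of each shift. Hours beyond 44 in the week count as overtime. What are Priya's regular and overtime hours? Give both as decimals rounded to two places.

Tue: 8:21 AM–3:23 PM = 7 h 2 min; less 30 min break → 6 h 32 min
Wed: 5:46 AM–4:22 PM = 10 h 36 min; less 30 min break → 10 h 6 min
Thu: 7:20 AM–1:13 PM = 5 h 53 min; less 30 min break → 5 h 23 min
Fri: 5:52 AM–4:18 PM = 10 h 26 min; less 30 min break → 9 h 56 min
Sat: 5:32 AM–12:41 PM = 7 h 9 min; less 30 min break → 6 h 39 min
Sun: 6:48 AM–5:19 PM = 10 h 31 min; less 30 min break → 10 h 1 min
Total worked: 48 h 37 min = 48.62 h.
Threshold 44 h → overtime 4 h 37 min, regular 44 h 0 min.

Regular 44.00 hours, overtime 4.62 hours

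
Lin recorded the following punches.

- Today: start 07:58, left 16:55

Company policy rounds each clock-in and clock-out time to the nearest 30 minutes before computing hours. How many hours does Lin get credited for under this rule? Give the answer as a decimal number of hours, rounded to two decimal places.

9.00 hours

Today: in 07:58→08:00, out 16:55→17:00; 9 h 0 min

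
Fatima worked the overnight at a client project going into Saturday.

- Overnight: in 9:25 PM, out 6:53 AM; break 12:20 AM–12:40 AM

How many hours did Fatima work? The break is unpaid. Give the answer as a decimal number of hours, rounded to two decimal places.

Overnight: 9:25 PM → midnight = 2 h 35 min; midnight → 6:53 AM = 6 h 53 min; span 9 h 28 min; less 20 min break → 9 h 8 min

9.13 hours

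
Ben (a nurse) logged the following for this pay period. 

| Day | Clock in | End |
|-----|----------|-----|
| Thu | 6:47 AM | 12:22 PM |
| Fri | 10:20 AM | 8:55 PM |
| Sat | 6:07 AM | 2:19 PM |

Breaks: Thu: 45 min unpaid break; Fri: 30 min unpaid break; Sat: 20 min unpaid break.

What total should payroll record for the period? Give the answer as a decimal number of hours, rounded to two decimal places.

22.78 hours

Thu: 6:47 AM–12:22 PM = 5 h 35 min; less 45 min break → 4 h 50 min
Fri: 10:20 AM–8:55 PM = 10 h 35 min; less 30 min break → 10 h 5 min
Sat: 6:07 AM–2:19 PM = 8 h 12 min; less 20 min break → 7 h 52 min
Total: 4 h 50 min + 10 h 5 min + 7 h 52 min = 22 h 47 min.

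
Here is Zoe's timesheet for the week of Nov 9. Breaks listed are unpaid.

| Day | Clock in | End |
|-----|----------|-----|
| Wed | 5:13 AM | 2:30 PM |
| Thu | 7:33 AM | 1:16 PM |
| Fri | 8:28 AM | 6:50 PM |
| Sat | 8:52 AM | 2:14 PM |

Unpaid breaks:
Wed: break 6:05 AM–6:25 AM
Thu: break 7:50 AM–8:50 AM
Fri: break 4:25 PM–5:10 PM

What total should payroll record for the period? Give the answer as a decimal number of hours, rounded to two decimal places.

28.65 hours

Wed: 5:13 AM–2:30 PM = 9 h 17 min; less 20 min break → 8 h 57 min
Thu: 7:33 AM–1:16 PM = 5 h 43 min; less 60 min break → 4 h 43 min
Fri: 8:28 AM–6:50 PM = 10 h 22 min; less 45 min break → 9 h 37 min
Sat: 8:52 AM–2:14 PM = 5 h 22 min
Total: 8 h 57 min + 4 h 43 min + 9 h 37 min + 5 h 22 min = 28 h 39 min.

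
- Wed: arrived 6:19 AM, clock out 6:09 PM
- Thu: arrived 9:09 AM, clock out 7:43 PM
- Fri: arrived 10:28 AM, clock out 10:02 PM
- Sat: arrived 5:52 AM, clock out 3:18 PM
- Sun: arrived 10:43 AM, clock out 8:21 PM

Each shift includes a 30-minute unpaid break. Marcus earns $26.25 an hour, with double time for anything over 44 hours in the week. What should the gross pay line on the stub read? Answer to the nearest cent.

$1498.00

Wed: 6:19 AM–6:09 PM = 11 h 50 min; less 30 min break → 11 h 20 min
Thu: 9:09 AM–7:43 PM = 10 h 34 min; less 30 min break → 10 h 4 min
Fri: 10:28 AM–10:02 PM = 11 h 34 min; less 30 min break → 11 h 4 min
Sat: 5:52 AM–3:18 PM = 9 h 26 min; less 30 min break → 8 h 56 min
Sun: 10:43 AM–8:21 PM = 9 h 38 min; less 30 min break → 9 h 8 min
Total worked: 50 h 32 min = 3032 min.
Regular 44 h 0 min = 2640 min at $26.25/h; overtime 6 h 32 min = 392 min at $52.50/h.
Pay = (2640 × $26.25 + 392 × $52.50) ÷ 60 = $1498.00.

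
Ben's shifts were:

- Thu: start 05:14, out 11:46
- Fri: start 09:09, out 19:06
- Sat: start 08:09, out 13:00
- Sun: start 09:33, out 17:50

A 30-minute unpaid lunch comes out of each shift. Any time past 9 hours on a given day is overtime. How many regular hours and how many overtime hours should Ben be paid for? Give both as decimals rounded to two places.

Thu: 05:14–11:46 = 6 h 32 min; less 30 min break → 6 h 2 min
Fri: 09:09–19:06 = 9 h 57 min; less 30 min break → 9 h 27 min
Sat: 08:09–13:00 = 4 h 51 min; less 30 min break → 4 h 21 min
Sun: 09:33–17:50 = 8 h 17 min; less 30 min break → 7 h 47 min
Thu reg 6 h 2 min / OT 0 h 0 min; Fri reg 9 h 0 min / OT 0 h 27 min; Sat reg 4 h 21 min / OT 0 h 0 min; Sun reg 7 h 47 min / OT 0 h 0 min.
Totals: regular 27 h 10 min, overtime 0 h 27 min.

Regular 27.17 hours, overtime 0.45 hours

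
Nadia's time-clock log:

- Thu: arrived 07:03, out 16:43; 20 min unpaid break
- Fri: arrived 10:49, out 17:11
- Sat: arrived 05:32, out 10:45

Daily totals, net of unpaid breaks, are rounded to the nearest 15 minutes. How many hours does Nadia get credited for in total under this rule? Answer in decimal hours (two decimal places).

20.75 hours

Thu: 07:03–16:43 = 9 h 40 min − 20 min = 9 h 20 min → rounds to 9 h 15 min
Fri: 10:49–17:11 = 6 h 22 min → rounds to 6 h 15 min
Sat: 05:32–10:45 = 5 h 13 min → rounds to 5 h 15 min
Total credited: 20 h 45 min.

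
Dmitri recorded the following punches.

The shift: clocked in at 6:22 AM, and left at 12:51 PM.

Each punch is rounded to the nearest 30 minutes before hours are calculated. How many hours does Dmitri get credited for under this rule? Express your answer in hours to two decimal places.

6.50 hours

The shift: in 6:22 AM→6:30 AM, out 12:51 PM→1:00 PM; 6 h 30 min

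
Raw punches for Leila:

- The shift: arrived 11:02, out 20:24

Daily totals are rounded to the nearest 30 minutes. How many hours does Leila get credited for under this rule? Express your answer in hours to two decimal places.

The shift: 11:02–20:24 = 9 h 22 min → rounds to 9 h 30 min

9.50 hours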